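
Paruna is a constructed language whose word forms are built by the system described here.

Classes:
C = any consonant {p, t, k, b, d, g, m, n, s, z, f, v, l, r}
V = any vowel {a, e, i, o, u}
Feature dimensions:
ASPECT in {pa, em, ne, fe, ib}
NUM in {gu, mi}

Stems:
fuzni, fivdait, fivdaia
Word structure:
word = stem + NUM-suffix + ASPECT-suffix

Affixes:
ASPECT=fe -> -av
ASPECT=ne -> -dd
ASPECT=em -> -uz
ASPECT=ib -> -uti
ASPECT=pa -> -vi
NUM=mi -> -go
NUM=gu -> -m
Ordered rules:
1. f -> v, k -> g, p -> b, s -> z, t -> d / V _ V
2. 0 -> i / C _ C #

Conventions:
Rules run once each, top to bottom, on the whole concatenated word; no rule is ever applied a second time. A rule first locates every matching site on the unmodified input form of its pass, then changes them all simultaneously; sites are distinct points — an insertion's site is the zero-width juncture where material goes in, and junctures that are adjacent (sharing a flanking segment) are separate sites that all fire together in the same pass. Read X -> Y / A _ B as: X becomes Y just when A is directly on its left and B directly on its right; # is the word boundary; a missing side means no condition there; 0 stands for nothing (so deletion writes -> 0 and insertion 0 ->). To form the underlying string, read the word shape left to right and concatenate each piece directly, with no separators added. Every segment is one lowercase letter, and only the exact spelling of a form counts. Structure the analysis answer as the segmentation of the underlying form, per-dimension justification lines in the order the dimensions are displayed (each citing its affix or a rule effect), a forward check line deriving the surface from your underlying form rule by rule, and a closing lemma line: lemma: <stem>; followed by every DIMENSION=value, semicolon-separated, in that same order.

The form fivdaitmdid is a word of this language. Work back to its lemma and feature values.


underlying: fivdait-m-dd
ASPECT=ne - signalled by the affix -dd
NUM=gu - signalled by the affix -m
check: fivdaitmdd -> fivdaitmdd -> fivdaitmdid
lemma: fivdait; ASPECT=ne; NUM=gu


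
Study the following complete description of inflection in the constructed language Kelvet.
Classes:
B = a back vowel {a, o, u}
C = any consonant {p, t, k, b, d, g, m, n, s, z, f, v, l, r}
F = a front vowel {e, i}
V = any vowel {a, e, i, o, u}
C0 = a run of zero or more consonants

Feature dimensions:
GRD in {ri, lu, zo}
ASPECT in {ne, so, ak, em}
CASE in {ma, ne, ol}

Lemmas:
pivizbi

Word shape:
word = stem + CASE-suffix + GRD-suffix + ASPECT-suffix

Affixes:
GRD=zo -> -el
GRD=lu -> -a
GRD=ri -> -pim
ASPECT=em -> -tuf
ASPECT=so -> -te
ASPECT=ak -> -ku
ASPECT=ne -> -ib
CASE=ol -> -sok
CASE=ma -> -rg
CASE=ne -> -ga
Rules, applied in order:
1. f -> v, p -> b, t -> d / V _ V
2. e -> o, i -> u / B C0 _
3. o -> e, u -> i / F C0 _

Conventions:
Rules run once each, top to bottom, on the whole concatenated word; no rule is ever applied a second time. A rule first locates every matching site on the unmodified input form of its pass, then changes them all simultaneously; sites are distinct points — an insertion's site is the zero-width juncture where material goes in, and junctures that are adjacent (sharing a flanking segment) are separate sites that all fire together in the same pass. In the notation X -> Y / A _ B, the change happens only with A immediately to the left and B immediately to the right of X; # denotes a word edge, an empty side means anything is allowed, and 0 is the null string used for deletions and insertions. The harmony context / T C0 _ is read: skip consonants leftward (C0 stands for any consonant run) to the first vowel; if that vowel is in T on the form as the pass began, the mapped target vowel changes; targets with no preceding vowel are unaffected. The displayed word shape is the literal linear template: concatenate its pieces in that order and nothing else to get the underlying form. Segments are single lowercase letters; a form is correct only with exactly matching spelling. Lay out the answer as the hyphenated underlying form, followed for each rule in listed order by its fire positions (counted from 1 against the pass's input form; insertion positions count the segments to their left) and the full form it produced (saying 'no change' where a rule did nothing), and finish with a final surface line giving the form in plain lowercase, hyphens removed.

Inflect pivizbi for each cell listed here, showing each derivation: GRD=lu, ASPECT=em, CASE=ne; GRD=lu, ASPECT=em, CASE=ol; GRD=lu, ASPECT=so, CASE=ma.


cell GRD=lu, ASPECT=em, CASE=ne:
underlying: pivizbi-ga-a-tuf
1. f -> v, p -> b, t -> d / V _ V: fires at position(s) 11: pivizbigaaduf
2. e -> o, i -> u / B C0 _: no change
3. o -> e, u -> i / F C0 _: no change
surface: pivizbigaaduf

cell GRD=lu, ASPECT=em, CASE=ol:
underlying: pivizbi-sok-a-tuf
1. f -> v, p -> b, t -> d / V _ V: fires at position(s) 12: pivizbisokaduf
2. e -> o, i -> u / B C0 _: no change
3. o -> e, u -> i / F C0 _: fires at position(s) 9: pivizbisekaduf
surface: pivizbisekaduf

cell GRD=lu, ASPECT=so, CASE=ma:
underlying: pivizbi-rg-a-te
1. f -> v, p -> b, t -> d / V _ V: fires at position(s) 11: pivizbirgade
2. e -> o, i -> u / B C0 _: fires at position(s) 12: pivizbirgado
3. o -> e, u -> i / F C0 _: no change
surface: pivizbirgado


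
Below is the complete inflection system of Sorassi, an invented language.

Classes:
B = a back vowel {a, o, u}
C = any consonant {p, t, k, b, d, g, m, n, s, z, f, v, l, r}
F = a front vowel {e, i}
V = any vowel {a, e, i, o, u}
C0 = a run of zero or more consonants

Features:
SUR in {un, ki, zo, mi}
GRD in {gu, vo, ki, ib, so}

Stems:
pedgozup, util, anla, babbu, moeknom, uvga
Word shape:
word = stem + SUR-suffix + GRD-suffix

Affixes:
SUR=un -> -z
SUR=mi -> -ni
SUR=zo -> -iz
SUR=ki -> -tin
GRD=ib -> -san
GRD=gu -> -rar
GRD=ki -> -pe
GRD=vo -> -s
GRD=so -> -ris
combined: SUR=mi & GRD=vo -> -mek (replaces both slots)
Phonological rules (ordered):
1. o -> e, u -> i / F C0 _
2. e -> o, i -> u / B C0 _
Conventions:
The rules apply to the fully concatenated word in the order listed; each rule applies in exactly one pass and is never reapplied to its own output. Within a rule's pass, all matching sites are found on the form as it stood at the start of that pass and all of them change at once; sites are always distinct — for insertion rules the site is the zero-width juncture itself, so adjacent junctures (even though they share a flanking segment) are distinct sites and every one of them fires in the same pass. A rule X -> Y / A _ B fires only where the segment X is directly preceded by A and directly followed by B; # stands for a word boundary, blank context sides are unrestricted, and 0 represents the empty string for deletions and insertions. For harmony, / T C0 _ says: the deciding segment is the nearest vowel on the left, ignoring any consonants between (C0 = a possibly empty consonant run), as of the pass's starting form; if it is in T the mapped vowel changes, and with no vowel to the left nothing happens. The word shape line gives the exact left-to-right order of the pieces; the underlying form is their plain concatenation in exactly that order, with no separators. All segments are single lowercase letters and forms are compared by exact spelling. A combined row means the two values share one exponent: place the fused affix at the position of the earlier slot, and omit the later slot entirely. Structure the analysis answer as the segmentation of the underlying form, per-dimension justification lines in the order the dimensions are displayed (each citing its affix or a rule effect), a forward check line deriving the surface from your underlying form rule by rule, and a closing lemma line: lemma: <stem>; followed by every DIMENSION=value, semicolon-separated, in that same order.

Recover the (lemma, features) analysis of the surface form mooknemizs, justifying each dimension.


underlying: moeknom-iz-s
SUR=zo - signalled by the affix -iz
GRD=vo - signalled by the affix -s
check: moeknomizs -> moeknemizs -> mooknemizs
lemma: moeknom; SUR=zo; GRD=vo


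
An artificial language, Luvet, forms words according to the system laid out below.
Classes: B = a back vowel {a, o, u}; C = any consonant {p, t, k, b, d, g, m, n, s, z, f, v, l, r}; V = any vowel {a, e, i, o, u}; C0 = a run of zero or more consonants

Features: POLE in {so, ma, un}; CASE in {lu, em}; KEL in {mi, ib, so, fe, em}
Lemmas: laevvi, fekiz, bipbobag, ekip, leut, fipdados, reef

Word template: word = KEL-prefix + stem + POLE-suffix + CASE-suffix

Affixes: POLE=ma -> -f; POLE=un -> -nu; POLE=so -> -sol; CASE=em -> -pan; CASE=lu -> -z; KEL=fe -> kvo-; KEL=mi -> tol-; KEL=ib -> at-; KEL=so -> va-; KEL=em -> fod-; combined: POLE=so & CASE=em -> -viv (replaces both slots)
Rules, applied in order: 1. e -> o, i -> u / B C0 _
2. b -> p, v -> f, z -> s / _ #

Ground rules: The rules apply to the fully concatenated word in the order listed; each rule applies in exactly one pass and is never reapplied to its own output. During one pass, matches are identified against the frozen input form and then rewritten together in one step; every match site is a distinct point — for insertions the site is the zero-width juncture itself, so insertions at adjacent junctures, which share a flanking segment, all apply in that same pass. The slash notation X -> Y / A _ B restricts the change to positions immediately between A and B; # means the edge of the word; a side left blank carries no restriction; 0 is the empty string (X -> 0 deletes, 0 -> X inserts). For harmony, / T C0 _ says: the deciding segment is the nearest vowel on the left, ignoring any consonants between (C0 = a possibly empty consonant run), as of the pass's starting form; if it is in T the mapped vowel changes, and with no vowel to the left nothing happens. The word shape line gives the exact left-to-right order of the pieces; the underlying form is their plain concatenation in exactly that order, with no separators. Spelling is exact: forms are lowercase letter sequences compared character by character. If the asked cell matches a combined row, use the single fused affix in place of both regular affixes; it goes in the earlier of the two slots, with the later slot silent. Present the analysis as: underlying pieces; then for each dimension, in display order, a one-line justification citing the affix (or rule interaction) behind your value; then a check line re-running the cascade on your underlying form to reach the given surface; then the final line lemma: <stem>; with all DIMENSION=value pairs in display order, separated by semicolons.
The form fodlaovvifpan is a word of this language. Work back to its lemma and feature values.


underlying: fod-laevvi-f-pan
POLE=ma - signalled by the affix -f
CASE=em - signalled by the affix -pan
KEL=em - signalled by the affix fod-
check: fodlaevvifpan -> fodlaovvifpan -> fodlaovvifpan
lemma: laevvi; POLE=ma; CASE=em; KEL=em


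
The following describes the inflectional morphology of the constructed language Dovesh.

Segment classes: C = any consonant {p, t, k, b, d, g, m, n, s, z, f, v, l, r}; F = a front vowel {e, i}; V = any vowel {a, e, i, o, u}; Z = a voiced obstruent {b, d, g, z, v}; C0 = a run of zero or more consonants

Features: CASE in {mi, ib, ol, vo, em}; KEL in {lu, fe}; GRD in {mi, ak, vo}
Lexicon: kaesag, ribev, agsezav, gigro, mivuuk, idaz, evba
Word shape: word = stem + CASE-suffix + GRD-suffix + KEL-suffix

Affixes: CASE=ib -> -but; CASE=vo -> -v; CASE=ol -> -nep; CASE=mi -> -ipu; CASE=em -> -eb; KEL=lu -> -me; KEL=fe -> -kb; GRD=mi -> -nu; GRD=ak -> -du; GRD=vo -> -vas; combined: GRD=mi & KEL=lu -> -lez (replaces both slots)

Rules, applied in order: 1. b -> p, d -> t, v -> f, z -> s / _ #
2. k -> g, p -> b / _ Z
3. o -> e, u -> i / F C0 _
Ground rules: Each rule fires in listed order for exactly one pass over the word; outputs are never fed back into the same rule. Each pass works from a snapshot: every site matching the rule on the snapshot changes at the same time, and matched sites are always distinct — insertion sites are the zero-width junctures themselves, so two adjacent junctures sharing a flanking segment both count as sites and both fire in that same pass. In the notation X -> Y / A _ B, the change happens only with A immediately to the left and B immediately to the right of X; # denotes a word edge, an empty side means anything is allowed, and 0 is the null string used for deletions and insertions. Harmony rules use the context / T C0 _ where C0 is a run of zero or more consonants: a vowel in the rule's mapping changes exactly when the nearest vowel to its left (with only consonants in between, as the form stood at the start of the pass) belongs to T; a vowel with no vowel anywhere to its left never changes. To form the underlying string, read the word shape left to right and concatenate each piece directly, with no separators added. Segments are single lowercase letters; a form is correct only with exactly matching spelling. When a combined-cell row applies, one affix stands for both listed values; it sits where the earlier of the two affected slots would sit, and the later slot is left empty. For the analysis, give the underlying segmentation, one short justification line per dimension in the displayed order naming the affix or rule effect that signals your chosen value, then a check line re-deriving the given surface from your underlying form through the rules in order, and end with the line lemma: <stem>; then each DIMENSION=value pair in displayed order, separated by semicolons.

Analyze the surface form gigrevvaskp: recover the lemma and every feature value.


underlying: gigro-v-vas-kb
CASE=vo - signalled by the affix -v
KEL=fe - signalled by the affix -kb
GRD=vo - signalled by the affix -vas
check: gigrovvaskb -> gigrovvaskp -> gigrovvaskp -> gigrevvaskp
lemma: gigro; CASE=vo; KEL=fe; GRD=vo


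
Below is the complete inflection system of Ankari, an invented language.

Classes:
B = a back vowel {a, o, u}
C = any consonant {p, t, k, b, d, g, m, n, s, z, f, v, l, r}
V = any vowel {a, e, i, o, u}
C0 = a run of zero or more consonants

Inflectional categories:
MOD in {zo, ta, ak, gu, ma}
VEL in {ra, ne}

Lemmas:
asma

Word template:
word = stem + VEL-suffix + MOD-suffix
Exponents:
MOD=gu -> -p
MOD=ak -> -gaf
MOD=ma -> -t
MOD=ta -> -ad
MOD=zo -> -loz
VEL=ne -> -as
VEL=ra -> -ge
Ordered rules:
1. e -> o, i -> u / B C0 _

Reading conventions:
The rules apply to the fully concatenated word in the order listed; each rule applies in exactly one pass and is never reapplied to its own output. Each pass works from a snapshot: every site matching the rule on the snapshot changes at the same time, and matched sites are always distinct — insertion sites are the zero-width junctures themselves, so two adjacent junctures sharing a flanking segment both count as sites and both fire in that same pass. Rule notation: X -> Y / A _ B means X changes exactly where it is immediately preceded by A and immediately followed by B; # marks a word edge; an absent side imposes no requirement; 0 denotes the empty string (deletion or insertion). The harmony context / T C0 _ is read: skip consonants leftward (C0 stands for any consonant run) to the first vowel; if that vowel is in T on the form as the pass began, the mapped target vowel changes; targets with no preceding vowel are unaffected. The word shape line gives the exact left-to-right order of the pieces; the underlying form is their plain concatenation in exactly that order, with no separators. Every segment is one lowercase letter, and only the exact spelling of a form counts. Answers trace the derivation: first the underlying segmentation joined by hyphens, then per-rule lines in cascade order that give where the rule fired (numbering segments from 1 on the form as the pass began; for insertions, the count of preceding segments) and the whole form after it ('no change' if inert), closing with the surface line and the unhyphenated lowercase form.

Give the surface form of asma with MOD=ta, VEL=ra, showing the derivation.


underlying: asma-ge-ad
1. e -> o, i -> u / B C0 _: fires at position(s) 6: asmagoad
surface: asmagoad


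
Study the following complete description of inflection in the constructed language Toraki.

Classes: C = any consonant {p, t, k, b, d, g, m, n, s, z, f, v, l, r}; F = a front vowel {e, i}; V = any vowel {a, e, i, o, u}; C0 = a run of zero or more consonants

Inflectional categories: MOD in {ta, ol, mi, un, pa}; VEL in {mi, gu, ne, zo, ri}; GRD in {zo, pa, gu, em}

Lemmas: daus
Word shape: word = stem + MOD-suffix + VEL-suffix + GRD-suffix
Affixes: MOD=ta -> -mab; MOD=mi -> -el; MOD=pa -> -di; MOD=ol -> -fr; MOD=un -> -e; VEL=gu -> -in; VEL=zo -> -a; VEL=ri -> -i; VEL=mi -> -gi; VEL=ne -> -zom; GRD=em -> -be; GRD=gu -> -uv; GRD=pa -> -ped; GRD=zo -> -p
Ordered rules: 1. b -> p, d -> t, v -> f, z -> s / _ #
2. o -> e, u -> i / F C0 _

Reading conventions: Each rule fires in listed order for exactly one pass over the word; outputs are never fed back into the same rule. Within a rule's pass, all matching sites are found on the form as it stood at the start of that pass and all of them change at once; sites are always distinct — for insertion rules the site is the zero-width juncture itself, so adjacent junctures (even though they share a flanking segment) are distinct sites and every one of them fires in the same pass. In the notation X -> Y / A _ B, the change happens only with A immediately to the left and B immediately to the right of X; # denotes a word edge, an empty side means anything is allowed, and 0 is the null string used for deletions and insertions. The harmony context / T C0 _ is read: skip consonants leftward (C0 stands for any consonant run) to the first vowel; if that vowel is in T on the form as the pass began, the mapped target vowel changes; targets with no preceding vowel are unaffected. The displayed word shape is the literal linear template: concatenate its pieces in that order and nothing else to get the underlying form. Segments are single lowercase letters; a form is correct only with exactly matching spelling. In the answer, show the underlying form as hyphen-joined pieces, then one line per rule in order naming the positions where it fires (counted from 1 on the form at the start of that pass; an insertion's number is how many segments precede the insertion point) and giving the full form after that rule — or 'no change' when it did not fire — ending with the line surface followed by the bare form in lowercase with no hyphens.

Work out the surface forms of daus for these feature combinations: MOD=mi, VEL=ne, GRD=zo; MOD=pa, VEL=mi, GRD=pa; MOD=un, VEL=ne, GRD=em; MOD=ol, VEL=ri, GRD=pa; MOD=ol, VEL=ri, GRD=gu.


cell MOD=mi, VEL=ne, GRD=zo:
underlying: daus-el-zom-p
1. b -> p, d -> t, v -> f, z -> s / _ #: no change
2. o -> e, u -> i / F C0 _: fires at position(s) 8: dauselzemp
surface: dauselzemp

cell MOD=pa, VEL=mi, GRD=pa:
underlying: daus-di-gi-ped
1. b -> p, d -> t, v -> f, z -> s / _ #: fires at position(s) 11: dausdigipet
2. o -> e, u -> i / F C0 _: no change
surface: dausdigipet

cell MOD=un, VEL=ne, GRD=em:
underlying: daus-e-zom-be
1. b -> p, d -> t, v -> f, z -> s / _ #: no change
2. o -> e, u -> i / F C0 _: fires at position(s) 7: dausezembe
surface: dausezembe

cell MOD=ol, VEL=ri, GRD=pa:
underlying: daus-fr-i-ped
1. b -> p, d -> t, v -> f, z -> s / _ #: fires at position(s) 10: dausfripet
2. o -> e, u -> i / F C0 _: no change
surface: dausfripet

cell MOD=ol, VEL=ri, GRD=gu:
underlying: daus-fr-i-uv
1. b -> p, d -> t, v -> f, z -> s / _ #: fires at position(s) 9: dausfriuf
2. o -> e, u -> i / F C0 _: fires at position(s) 8: dausfriif
surface: dausfriif


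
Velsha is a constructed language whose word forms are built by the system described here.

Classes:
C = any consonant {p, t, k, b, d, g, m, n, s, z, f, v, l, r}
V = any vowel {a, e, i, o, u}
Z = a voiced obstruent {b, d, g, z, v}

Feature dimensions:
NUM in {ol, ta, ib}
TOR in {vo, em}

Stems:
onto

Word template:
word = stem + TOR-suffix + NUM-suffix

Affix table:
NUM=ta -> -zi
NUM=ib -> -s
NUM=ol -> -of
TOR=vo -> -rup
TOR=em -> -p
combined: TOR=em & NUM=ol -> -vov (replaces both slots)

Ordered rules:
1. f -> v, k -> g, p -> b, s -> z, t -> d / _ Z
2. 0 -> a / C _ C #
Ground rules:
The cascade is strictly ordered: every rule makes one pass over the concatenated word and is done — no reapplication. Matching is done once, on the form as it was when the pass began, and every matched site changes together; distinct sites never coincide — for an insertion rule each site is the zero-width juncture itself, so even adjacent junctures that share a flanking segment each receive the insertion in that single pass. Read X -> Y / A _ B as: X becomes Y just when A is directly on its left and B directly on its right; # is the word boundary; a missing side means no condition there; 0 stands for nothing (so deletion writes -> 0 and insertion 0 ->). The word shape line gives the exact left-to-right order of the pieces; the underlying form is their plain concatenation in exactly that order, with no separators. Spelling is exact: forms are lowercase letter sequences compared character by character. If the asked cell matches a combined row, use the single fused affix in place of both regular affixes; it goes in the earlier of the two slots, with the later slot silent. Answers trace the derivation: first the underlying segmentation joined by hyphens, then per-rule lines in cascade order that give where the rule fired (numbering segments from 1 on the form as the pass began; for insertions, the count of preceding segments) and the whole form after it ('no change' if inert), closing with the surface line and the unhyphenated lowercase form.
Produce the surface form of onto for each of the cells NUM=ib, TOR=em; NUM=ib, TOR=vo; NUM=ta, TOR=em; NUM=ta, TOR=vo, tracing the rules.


cell NUM=ib, TOR=em:
underlying: onto-p-s
1. f -> v, k -> g, p -> b, s -> z, t -> d / _ Z: no change
2. 0 -> a / C _ C #: inserts after position(s) 5: ontopas
surface: ontopas

cell NUM=ib, TOR=vo:
underlying: onto-rup-s
1. f -> v, k -> g, p -> b, s -> z, t -> d / _ Z: no change
2. 0 -> a / C _ C #: inserts after position(s) 7: ontorupas
surface: ontorupas

cell NUM=ta, TOR=em:
underlying: onto-p-zi
1. f -> v, k -> g, p -> b, s -> z, t -> d / _ Z: fires at position(s) 5: ontobzi
2. 0 -> a / C _ C #: no change
surface: ontobzi

cell NUM=ta, TOR=vo:
underlying: onto-rup-zi
1. f -> v, k -> g, p -> b, s -> z, t -> d / _ Z: fires at position(s) 7: ontorubzi
2. 0 -> a / C _ C #: no change
surface: ontorubzi


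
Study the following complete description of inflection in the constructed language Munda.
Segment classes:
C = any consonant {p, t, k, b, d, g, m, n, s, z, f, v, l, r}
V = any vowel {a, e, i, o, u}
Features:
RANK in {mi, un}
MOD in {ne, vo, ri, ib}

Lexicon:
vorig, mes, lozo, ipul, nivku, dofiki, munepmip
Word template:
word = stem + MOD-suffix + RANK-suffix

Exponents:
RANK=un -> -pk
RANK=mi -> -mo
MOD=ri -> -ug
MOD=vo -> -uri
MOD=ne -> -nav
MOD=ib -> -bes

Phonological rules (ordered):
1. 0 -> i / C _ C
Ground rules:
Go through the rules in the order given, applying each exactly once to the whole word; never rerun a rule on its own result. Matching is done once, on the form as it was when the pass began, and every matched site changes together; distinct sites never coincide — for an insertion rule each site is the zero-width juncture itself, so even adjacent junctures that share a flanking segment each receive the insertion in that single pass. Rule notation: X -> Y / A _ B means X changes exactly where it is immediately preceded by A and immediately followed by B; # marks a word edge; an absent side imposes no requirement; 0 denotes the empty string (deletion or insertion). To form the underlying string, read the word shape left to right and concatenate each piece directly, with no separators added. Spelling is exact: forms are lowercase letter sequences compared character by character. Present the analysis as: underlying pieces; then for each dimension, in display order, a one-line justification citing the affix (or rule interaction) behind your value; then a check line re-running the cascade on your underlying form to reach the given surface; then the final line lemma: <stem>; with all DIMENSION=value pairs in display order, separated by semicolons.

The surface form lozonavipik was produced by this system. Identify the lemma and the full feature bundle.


underlying: lozo-nav-pk
RANK=un - signalled by the affix -pk
MOD=ne - signalled by the affix -nav
check: lozonavpk -> lozonavipik
lemma: lozo; RANK=un; MOD=ne


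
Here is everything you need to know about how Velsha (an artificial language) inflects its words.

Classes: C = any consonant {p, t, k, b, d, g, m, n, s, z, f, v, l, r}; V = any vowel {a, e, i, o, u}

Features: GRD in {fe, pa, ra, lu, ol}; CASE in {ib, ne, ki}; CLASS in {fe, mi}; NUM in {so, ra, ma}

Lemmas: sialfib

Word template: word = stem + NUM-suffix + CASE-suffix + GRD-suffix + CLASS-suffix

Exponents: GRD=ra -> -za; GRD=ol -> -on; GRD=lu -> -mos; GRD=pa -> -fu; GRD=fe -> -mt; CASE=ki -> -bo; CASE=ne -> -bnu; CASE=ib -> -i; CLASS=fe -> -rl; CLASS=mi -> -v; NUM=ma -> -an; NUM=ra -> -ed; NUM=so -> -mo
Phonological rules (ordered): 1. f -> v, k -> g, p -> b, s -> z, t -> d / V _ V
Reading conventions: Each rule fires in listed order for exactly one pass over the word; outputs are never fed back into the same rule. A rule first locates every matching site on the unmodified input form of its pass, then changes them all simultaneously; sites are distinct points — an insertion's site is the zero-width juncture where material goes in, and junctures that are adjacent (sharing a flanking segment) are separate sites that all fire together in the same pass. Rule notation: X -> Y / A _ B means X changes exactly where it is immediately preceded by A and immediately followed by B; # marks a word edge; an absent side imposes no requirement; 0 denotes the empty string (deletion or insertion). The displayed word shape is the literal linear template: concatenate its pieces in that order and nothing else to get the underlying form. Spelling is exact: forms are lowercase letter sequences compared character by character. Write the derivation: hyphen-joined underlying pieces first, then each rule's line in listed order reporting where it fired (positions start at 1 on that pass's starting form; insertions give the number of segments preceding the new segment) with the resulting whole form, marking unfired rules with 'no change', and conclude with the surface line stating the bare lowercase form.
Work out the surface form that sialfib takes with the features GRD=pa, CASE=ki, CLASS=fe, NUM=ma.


underlying: sialfib-an-bo-fu-rl
1. f -> v, k -> g, p -> b, s -> z, t -> d / V _ V: fires at position(s) 12: sialfibanbovurl
surface: sialfibanbovurl


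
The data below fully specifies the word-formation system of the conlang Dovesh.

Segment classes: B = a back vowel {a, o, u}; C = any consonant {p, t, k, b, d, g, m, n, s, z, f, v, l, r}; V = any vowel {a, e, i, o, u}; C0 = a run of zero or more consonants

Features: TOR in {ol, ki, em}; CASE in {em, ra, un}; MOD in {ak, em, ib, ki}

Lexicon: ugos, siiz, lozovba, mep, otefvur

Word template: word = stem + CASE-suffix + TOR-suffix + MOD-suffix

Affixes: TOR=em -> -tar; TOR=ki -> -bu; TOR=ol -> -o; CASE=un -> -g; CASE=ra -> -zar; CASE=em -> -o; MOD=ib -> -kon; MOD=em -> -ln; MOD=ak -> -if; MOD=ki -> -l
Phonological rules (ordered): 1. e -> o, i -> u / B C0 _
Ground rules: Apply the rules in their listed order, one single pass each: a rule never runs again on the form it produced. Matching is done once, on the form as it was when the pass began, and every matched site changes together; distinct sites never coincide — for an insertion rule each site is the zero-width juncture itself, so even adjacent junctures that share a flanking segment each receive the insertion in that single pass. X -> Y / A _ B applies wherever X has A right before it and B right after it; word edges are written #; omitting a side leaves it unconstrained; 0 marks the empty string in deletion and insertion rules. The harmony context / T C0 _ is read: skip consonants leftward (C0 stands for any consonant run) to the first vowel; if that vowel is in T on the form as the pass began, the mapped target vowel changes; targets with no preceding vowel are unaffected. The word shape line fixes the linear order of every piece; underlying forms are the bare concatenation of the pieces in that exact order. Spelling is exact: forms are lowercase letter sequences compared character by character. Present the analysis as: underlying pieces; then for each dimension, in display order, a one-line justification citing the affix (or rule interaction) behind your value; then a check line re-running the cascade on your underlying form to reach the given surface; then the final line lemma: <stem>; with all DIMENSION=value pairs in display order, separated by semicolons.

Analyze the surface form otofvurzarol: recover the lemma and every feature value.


underlying: otefvur-zar-o-l
TOR=ol - signalled by the affix -o
CASE=ra - signalled by the affix -zar
MOD=ki - signalled by the affix -l
check: otefvurzarol -> otofvurzarol
lemma: otefvur; TOR=ol; CASE=ra; MOD=ki


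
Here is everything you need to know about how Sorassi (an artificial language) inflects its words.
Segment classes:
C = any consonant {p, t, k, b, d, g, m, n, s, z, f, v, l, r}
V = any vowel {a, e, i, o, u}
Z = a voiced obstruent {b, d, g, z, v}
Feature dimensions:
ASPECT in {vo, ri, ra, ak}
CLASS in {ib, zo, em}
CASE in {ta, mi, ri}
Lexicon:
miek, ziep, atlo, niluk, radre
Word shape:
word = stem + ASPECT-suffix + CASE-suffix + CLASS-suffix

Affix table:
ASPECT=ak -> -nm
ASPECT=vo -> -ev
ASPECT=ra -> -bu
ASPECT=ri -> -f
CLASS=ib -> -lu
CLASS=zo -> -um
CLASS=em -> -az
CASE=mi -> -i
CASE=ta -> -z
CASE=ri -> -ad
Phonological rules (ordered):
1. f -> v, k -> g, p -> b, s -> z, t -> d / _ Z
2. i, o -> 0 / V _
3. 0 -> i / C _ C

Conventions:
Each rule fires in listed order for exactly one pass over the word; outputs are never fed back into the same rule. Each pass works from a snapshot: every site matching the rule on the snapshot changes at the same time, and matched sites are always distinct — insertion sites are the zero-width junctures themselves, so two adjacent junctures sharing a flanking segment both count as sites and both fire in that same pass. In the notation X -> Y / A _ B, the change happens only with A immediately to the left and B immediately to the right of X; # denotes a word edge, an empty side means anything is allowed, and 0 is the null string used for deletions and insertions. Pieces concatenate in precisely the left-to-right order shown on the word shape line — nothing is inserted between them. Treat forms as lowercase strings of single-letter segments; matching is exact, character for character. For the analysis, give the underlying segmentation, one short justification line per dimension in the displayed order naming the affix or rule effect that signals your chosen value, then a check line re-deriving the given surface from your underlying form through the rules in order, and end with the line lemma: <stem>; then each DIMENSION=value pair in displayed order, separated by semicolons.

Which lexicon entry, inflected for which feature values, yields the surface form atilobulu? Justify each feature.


underlying: atlo-bu-i-lu
ASPECT=ra - signalled by the affix -bu
CLASS=ib - signalled by the affix -lu
CASE=mi - signalled by the affix -i
check: atlobuilu -> atlobuilu -> atlobulu -> atilobulu
lemma: atlo; ASPECT=ra; CLASS=ib; CASE=mi


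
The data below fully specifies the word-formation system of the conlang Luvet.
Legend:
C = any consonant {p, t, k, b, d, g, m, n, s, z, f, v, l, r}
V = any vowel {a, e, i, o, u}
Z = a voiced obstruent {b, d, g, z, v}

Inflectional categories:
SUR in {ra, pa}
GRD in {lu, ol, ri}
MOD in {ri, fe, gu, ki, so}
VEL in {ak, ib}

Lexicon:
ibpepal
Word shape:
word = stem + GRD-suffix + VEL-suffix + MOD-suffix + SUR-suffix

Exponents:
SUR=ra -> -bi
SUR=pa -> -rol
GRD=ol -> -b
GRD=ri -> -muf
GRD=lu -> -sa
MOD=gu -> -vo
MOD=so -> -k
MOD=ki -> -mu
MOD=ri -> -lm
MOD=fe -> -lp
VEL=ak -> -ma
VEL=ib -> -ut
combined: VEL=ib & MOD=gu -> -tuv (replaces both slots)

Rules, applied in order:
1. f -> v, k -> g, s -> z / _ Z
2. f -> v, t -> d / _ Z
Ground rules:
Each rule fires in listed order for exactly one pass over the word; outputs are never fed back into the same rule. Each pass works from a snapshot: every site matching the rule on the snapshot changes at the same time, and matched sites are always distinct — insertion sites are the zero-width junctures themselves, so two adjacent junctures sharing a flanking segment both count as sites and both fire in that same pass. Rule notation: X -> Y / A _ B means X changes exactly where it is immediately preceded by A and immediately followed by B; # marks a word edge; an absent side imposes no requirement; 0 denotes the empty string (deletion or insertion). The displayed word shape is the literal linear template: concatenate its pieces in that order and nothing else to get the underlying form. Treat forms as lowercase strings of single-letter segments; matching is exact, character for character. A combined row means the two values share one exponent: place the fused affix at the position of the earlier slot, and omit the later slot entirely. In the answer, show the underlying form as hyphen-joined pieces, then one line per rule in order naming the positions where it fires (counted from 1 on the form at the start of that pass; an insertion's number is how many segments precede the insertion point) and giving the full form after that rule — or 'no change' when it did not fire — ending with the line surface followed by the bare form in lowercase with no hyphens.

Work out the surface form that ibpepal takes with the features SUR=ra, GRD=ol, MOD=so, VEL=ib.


underlying: ibpepal-b-ut-k-bi
1. f -> v, k -> g, s -> z / _ Z: fires at position(s) 11: ibpepalbutgbi
2. f -> v, t -> d / _ Z: fires at position(s) 10: ibpepalbudgbi
surface: ibpepalbudgbi


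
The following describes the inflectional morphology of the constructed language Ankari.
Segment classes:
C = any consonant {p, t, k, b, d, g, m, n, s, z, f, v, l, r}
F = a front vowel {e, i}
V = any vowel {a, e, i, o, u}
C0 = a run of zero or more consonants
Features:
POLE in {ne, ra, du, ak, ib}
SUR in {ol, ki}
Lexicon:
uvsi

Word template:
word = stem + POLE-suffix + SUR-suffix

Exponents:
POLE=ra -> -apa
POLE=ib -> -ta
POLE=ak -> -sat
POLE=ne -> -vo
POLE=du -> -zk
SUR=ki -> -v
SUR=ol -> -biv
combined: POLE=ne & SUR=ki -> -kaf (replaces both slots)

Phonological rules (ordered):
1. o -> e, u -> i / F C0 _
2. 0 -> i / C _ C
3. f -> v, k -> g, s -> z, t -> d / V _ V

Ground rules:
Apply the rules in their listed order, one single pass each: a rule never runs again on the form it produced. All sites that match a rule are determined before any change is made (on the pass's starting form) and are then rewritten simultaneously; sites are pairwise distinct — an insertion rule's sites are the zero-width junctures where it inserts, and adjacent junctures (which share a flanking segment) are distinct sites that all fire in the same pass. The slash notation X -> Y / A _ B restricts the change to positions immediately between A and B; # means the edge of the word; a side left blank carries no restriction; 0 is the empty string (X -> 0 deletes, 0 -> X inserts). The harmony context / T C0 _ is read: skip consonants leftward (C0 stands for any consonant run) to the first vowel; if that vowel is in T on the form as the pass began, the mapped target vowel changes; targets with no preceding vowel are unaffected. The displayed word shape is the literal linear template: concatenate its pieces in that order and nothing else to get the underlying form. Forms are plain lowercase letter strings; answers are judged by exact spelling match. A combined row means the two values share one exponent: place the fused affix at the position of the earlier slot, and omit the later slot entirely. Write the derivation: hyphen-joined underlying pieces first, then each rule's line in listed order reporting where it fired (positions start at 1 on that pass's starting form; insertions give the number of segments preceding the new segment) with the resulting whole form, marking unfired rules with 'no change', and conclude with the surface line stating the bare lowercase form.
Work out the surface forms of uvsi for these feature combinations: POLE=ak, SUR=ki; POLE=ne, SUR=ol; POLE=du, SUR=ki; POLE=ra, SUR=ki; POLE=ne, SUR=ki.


cell POLE=ak, SUR=ki:
underlying: uvsi-sat-v
1. o -> e, u -> i / F C0 _: no change
2. 0 -> i / C _ C: inserts after position(s) 2, 7: uvisisativ
3. f -> v, k -> g, s -> z, t -> d / V _ V: fires at position(s) 4, 6, 8: uvizizadiv
surface: uvizizadiv

cell POLE=ne, SUR=ol:
underlying: uvsi-vo-biv
1. o -> e, u -> i / F C0 _: fires at position(s) 6: uvsivebiv
2. 0 -> i / C _ C: inserts after position(s) 2: uvisivebiv
3. f -> v, k -> g, s -> z, t -> d / V _ V: fires at position(s) 4: uvizivebiv
surface: uvizivebiv

cell POLE=du, SUR=ki:
underlying: uvsi-zk-v
1. o -> e, u -> i / F C0 _: no change
2. 0 -> i / C _ C: inserts after position(s) 2, 5, 6: uvisizikiv
3. f -> v, k -> g, s -> z, t -> d / V _ V: fires at position(s) 4, 8: uvizizigiv
surface: uvizizigiv

cell POLE=ra, SUR=ki:
underlying: uvsi-apa-v
1. o -> e, u -> i / F C0 _: no change
2. 0 -> i / C _ C: inserts after position(s) 2: uvisiapav
3. f -> v, k -> g, s -> z, t -> d / V _ V: fires at position(s) 4: uviziapav
surface: uviziapav

cell POLE=ne, SUR=ki:
underlying: uvsi-kaf
1. o -> e, u -> i / F C0 _: no change
2. 0 -> i / C _ C: inserts after position(s) 2: uvisikaf
3. f -> v, k -> g, s -> z, t -> d / V _ V: fires at position(s) 4, 6: uvizigaf
surface: uvizigaf


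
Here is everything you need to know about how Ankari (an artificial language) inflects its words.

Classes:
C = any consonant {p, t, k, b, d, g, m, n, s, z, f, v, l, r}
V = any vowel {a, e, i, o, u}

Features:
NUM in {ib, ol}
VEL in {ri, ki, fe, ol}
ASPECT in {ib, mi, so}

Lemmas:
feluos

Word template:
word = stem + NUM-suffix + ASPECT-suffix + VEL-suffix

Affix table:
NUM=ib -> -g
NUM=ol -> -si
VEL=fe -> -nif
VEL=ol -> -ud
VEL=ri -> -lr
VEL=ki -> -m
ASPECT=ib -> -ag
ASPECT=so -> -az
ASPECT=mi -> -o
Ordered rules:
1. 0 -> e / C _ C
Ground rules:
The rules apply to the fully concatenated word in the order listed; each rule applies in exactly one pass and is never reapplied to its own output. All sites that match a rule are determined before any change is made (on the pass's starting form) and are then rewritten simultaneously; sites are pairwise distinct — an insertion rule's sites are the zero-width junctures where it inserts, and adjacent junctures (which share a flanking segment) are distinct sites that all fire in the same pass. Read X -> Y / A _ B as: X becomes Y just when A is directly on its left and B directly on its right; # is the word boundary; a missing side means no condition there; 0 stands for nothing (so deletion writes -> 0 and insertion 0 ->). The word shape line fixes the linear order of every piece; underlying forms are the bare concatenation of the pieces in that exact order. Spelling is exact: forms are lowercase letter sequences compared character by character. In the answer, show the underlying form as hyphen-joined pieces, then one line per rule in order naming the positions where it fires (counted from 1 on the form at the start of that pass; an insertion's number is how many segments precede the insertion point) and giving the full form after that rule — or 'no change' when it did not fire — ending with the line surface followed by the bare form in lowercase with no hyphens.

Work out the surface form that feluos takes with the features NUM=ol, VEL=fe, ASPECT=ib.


underlying: feluos-si-ag-nif
1. 0 -> e / C _ C: inserts after position(s) 6, 10: feluosesiagenif
surface: feluosesiagenif


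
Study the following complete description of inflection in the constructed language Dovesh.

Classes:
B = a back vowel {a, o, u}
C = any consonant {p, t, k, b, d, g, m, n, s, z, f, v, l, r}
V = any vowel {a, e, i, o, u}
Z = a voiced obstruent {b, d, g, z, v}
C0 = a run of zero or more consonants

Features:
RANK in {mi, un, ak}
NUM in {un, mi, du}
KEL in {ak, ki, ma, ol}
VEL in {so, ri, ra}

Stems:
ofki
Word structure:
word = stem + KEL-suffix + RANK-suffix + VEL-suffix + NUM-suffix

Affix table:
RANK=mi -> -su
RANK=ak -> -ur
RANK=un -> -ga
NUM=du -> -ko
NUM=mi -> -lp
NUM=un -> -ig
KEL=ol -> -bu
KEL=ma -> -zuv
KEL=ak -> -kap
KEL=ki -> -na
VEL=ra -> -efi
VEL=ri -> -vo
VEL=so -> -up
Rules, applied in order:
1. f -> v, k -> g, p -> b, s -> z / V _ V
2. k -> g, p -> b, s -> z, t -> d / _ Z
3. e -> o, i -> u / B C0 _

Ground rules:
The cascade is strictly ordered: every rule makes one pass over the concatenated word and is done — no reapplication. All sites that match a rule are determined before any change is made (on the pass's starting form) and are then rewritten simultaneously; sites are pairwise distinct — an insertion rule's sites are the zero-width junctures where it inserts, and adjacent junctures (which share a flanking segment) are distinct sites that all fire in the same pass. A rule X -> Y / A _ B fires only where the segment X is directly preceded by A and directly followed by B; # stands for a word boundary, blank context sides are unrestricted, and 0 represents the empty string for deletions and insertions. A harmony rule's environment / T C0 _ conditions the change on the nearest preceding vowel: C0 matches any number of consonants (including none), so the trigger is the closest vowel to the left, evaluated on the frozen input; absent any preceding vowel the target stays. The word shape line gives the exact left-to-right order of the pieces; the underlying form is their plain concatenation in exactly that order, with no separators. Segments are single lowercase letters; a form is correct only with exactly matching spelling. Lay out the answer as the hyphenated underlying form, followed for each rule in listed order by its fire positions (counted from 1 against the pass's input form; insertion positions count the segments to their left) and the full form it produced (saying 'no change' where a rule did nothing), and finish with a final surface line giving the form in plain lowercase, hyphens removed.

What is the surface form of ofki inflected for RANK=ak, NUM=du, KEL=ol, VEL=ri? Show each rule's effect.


underlying: ofki-bu-ur-vo-ko
1. f -> v, k -> g, p -> b, s -> z / V _ V: fires at position(s) 11: ofkibuurvogo
2. k -> g, p -> b, s -> z, t -> d / _ Z: no change
3. e -> o, i -> u / B C0 _: fires at position(s) 4: ofkubuurvogo
surface: ofkubuurvogo
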